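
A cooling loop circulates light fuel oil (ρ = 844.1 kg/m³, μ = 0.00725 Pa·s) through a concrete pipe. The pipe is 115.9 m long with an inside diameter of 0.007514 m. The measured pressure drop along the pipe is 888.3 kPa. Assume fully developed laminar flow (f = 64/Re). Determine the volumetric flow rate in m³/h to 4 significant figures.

Q ≈ 0.2978 m³/h

For laminar flow, f = 64/Re with Re = ρVD/μ, so Darcy-Weisbach reduces to ΔP = 32μLV/D². Solving for V: V = ΔP·D²/(32μL) = 8.883e+05·(0.007514)²/(32·0.00725·115.9) = 1.865 m/s.
Check: Re = ρVD/μ = 844.1·1.865·0.007514/0.00725 = 1632 < 2300, so the laminar assumption holds.
Q = V·A = 1.865·(π/4·0.007514²) = 8.271e-05 m³/s = 0.2978 m³/h.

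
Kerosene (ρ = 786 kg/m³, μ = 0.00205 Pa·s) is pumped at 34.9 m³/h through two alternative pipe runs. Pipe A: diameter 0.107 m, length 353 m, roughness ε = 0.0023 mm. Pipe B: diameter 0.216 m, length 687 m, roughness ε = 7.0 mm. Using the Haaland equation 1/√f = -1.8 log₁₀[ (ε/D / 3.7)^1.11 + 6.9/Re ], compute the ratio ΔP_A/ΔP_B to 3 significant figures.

Pipe A: V = Q/A = 0.009694/0.008992 = 1.078 m/s; Re = 4.423e+04; ε/D = 2.15e-05; Haaland → f = 0.02134; ΔP_A = f(L/D)(ρV²/2) = 3.217e+04 Pa.
Pipe B: V = Q/A = 0.009694/0.03664 = 0.2646 m/s; Re = 2.191e+04; ε/D = 0.0324; Haaland → f = 0.06052; ΔP_B = f(L/D)(ρV²/2) = 5294 Pa.
ΔP_A/ΔP_B = 3.217e+04/5294 = 6.08.

ΔP_A/ΔP_B ≈ 6.08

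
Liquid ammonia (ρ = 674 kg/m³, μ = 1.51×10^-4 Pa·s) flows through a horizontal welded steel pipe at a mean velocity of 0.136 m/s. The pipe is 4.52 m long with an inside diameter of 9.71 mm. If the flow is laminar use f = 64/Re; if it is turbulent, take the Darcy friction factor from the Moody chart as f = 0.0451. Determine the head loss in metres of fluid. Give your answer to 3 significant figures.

Reynolds number Re = ρVD/μ = 674 · 0.136 · 0.00971 / 0.000151 = 5894.
Re > 4000 → turbulent; use the Moody-chart value f = 0.0451.
Darcy-Weisbach: ΔP = f(L/D)(ρV²/2) = 0.0451·(4.52/0.00971)·(674·0.136²/2) = 0.0451·465.5·6.233 = 130.9 Pa.
Head loss h_f = ΔP/(ρg) = 130.9/(674·9.81) = 0.0198 m.

h_f ≈ 0.0198 m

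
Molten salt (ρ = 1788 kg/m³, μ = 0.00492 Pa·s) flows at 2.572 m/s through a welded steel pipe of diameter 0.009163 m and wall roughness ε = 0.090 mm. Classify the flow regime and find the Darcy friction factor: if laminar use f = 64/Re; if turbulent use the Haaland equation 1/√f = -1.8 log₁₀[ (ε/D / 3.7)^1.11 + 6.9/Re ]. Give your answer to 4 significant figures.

f ≈ 0.04362

Re = ρVD/μ = 1788·2.572·0.009163/0.00492 = 8565.
Re > 4000 → turbulent. ε/D = 9e-05/0.009163 = 0.00982; Haaland: 1/√f = -1.8 log₁₀[0.00138 + 0.000806] = 4.788, so f = 0.04362.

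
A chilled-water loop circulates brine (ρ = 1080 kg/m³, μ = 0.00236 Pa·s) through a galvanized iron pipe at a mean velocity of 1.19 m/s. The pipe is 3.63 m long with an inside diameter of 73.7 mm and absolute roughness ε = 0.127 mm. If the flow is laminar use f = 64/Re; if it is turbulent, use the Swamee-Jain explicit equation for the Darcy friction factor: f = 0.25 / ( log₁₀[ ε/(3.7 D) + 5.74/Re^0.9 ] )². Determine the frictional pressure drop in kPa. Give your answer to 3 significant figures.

Reynolds number Re = ρVD/μ = 1080 · 1.19 · 0.0737 / 0.00236 = 4.014e+04.
Re > 4000 → turbulent. Relative roughness ε/D = 0.000127/0.0737 = 0.00172. Swamee-Jain: f = 0.25/(log₁₀[0.00172/3.7 + 5.74/4.014e+04^0.9])² = 0.25/(log₁₀[0.000466 + 0.000413])² = 0.25/(-3.056)² = 0.02676.
Darcy-Weisbach: ΔP = f(L/D)(ρV²/2) = 0.02676·(3.63/0.0737)·(1080·1.19²/2) = 0.02676·49.25·764.7 = 1008 Pa.
ΔP = 1008 Pa = 1.01 kPa.

ΔP ≈ 1.01 kPa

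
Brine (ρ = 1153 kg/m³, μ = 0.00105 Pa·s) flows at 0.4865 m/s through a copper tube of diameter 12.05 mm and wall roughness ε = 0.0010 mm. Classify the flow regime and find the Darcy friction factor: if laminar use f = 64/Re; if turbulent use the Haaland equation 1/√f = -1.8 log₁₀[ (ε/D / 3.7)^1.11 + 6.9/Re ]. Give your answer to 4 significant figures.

f ≈ 0.03506

Re = ρVD/μ = 1153·0.4865·0.01205/0.00105 = 6437.
Re > 4000 → turbulent. ε/D = 1e-06/0.01205 = 8.3e-05; Haaland: 1/√f = -1.8 log₁₀[6.91e-06 + 0.00107] = 5.341, so f = 0.03506.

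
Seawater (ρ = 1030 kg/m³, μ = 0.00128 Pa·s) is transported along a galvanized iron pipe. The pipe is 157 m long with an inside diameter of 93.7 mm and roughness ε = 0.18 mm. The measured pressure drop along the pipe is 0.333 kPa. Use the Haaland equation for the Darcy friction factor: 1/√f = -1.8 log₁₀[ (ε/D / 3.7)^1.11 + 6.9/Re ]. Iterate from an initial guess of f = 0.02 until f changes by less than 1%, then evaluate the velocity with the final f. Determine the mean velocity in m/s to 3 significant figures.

Rearranging Darcy-Weisbach: V = √(2·ΔP·D/(f·L·ρ)). With ε/D = 0.00018/0.0937 = 0.00192, iterate starting from f = 0.02:
  f = 0.02 → V = √(2·333·0.0937/(0.02·157·1030)) = 0.1389 m/s; Re = ρVD/μ = 1.047e+04; f → 0.03311
  f = 0.03311 → V = 0.108 m/s; Re = 8140; f → 0.03501
  f = 0.03501 → V = 0.105 m/s; Re = 7916; f → 0.03524
Converged (Δf/f < 1%). With the final f = 0.03524: V = √(2·333·0.0937/(0.03524·157·1030)) = 0.1046 m/s.

V ≈ 0.105 m/s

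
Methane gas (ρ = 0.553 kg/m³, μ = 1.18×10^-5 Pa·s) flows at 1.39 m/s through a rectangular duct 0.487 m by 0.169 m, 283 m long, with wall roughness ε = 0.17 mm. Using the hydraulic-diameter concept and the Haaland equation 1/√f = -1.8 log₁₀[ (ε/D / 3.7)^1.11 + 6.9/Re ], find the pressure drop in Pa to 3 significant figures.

Hydraulic diameter D_h = 4A/P = 4·(0.487·0.169)/(2·(0.487+0.169)) = 0.3292/1.312 = 0.2509 m.
Re = ρVD_h/μ = 0.553·1.39·0.2509/1.18e-05 = 1.635e+04.
ε/D_h = 0.00017/0.2509 = 0.000677; Haaland gives 1/√f = -1.8 log₁₀[7.11e-05+0.000422] = 5.953, so f = 0.02822.
ΔP = f(L/D_h)(ρV²/2) = 0.02822·283/0.2509·0.5342 = 17 Pa.

ΔP ≈ 17.0 Pa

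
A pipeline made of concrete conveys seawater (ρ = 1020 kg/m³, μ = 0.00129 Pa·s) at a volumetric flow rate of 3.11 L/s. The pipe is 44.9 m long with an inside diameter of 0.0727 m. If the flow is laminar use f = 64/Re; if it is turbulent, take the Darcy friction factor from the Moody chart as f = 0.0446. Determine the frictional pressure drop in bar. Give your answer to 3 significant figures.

ΔP ≈ 0.0789 bar

Q = 3.11 L/s = 3.11/1000 = 0.00311 m³/s.
Cross-sectional area A = πD²/4 = π(0.0727)²/4 = 0.004151 m²; mean velocity V = Q/A = 0.00311/0.004151 = 0.7492 m/s.
Reynolds number Re = ρVD/μ = 1020 · 0.7492 · 0.0727 / 0.00129 = 4.307e+04.
Re > 4000 → turbulent; use the Moody-chart value f = 0.0446.
Darcy-Weisbach: ΔP = f(L/D)(ρV²/2) = 0.0446·(44.9/0.0727)·(1020·0.7492²/2) = 0.0446·617.6·286.3 = 7885 Pa.
ΔP = 7885 Pa = 0.0789 bar.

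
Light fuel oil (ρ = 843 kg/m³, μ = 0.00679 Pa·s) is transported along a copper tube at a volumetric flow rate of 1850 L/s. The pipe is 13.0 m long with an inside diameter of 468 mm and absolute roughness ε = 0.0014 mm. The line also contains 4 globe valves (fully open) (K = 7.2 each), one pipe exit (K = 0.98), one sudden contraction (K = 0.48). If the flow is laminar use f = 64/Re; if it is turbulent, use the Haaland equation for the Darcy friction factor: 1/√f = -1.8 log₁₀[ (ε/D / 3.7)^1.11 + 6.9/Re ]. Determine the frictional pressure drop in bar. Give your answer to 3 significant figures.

ΔP ≈ 14.9 bar

Q = 1850 L/s = 1850/1000 = 1.85 m³/s.
Cross-sectional area A = πD²/4 = π(0.468)²/4 = 0.172 m²; mean velocity V = Q/A = 1.85/0.172 = 10.75 m/s.
Reynolds number Re = ρVD/μ = 843 · 10.75 · 0.468 / 0.00679 = 6.249e+05.
Re > 4000 → turbulent. Relative roughness ε/D = 1.4e-06/0.468 = 2.99e-06. Haaland: 1/√f = -1.8 log₁₀[(2.99e-06/3.7)^1.11 + 6.9/6.249e+05] = -1.8 log₁₀[1.73e-07 + 1.1e-05] = 8.91, so f = 0.0126.
Total minor-loss coefficient ΣK = 4·7.2 + 1·0.98 + 1·0.48 = 30.3.
ΔP = [f·L/D + ΣK]·(ρV²/2) = [0.0126·13/0.468 + 30.3]·(843·10.75²/2) = [0.3499 + 30.3]·4.875e+04 = 1.492e+06 Pa.
ΔP = 1.492e+06 Pa = 14.9 bar.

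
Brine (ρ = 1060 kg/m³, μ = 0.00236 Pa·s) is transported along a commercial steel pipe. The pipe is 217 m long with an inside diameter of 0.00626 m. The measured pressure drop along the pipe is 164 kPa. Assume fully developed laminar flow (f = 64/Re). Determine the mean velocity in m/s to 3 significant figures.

V ≈ 0.392 m/s

For laminar flow, f = 64/Re with Re = ρVD/μ, so Darcy-Weisbach reduces to ΔP = 32μLV/D². Solving for V: V = ΔP·D²/(32μL) = 1.64e+05·(0.00626)²/(32·0.00236·217) = 0.3922 m/s.
Check: Re = ρVD/μ = 1060·0.3922·0.00626/0.00236 = 1103 < 2300, so the laminar assumption holds.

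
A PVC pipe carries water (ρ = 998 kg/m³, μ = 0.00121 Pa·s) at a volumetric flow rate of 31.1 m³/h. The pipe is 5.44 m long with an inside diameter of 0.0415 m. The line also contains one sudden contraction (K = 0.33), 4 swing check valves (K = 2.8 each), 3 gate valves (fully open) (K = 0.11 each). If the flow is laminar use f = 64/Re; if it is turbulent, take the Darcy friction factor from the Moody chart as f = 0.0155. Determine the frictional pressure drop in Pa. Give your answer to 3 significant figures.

Q = 31.1 m³/h = 31.1/3600 = 0.008639 m³/s.
Cross-sectional area A = πD²/4 = π(0.0415)²/4 = 0.001353 m²; mean velocity V = Q/A = 0.008639/0.001353 = 6.387 m/s.
Reynolds number Re = ρVD/μ = 998 · 6.387 · 0.0415 / 0.00121 = 2.186e+05.
Re > 4000 → turbulent; use the Moody-chart value f = 0.0155.
Total minor-loss coefficient ΣK = 1·0.33 + 4·2.8 + 3·0.11 = 11.9.
ΔP = [f·L/D + ΣK]·(ρV²/2) = [0.0155·5.44/0.0415 + 11.9]·(998·6.387²/2) = [2.032 + 11.9]·2.035e+04 = 2.828e+05 Pa.

ΔP ≈ 283000 Pa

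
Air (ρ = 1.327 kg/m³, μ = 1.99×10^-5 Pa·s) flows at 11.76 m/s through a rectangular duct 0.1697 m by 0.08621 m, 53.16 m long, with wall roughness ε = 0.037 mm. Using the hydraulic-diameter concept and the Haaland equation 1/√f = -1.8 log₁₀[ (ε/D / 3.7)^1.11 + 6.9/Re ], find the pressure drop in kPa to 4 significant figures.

ΔP ≈ 0.8373 kPa

Hydraulic diameter D_h = 4A/P = 4·(0.1697·0.08621)/(2·(0.1697+0.08621)) = 0.05852/0.5118 = 0.1143 m.
Re = ρVD_h/μ = 1.327·11.76·0.1143/1.99e-05 = 8.966e+04.
ε/D_h = 3.7e-05/0.1143 = 0.000324; Haaland gives 1/√f = -1.8 log₁₀[3.13e-05+7.7e-05] = 7.138, so f = 0.01963.
ΔP = f(L/D_h)(ρV²/2) = 0.01963·53.16/0.1143·91.76 = 837.3 Pa.
ΔP = 0.8373 kPa.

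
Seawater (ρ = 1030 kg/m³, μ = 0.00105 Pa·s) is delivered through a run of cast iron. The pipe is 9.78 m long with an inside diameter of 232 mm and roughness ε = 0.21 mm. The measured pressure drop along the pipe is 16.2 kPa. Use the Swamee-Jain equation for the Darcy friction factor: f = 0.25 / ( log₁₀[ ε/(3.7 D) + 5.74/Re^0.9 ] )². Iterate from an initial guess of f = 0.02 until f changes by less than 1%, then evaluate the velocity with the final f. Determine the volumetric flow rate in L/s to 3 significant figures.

Q ≈ 262 L/s

Rearranging Darcy-Weisbach: V = √(2·ΔP·D/(f·L·ρ)). With ε/D = 0.00021/0.232 = 0.000905, iterate starting from f = 0.02:
  f = 0.02 → V = √(2·1.62e+04·0.232/(0.02·9.78·1030)) = 6.108 m/s; Re = ρVD/μ = 1.39e+06; f → 0.01948
  f = 0.01948 → V = 6.189 m/s; Re = 1.409e+06; f → 0.01948
Converged (Δf/f < 1%). With the final f = 0.01948: V = √(2·1.62e+04·0.232/(0.01948·9.78·1030)) = 6.19 m/s.
Q = V·A = 6.19·(π/4·0.232²) = 0.2617 m³/s = 262 L/s.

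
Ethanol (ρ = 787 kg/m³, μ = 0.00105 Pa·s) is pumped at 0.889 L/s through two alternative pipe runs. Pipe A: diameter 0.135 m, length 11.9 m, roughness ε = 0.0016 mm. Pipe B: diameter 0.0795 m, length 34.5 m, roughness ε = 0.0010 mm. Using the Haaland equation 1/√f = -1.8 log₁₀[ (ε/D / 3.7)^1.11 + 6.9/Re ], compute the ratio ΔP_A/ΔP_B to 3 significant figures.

ΔP_A/ΔP_B ≈ 0.0284

Pipe A: V = Q/A = 0.000889/0.01431 = 0.06211 m/s; Re = 6284; ε/D = 1.19e-05; Haaland → f = 0.03525; ΔP_A = f(L/D)(ρV²/2) = 4.716 Pa.
Pipe B: V = Q/A = 0.000889/0.004964 = 0.1791 m/s; Re = 1.067e+04; ε/D = 1.26e-05; Haaland → f = 0.03035; ΔP_B = f(L/D)(ρV²/2) = 166.2 Pa.
ΔP_A/ΔP_B = 4.716/166.2 = 0.0284.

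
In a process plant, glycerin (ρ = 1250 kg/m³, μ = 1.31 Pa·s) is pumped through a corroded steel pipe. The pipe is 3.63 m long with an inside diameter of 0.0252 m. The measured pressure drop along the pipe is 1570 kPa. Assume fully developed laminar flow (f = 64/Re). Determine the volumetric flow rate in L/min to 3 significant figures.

For laminar flow, f = 64/Re with Re = ρVD/μ, so Darcy-Weisbach reduces to ΔP = 32μLV/D². Solving for V: V = ΔP·D²/(32μL) = 1.57e+06·(0.0252)²/(32·1.31·3.63) = 6.552 m/s.
Check: Re = ρVD/μ = 1250·6.552·0.0252/1.31 = 157.5 < 2300, so the laminar assumption holds.
Q = V·A = 6.552·(π/4·0.0252²) = 0.003268 m³/s = 196 L/min.

Q ≈ 196 L/min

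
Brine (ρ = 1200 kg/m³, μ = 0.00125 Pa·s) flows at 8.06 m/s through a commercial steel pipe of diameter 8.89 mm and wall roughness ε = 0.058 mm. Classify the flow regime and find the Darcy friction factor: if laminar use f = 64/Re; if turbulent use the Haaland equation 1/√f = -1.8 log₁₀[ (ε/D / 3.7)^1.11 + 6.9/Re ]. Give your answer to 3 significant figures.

f ≈ 0.0341

Re = ρVD/μ = 1200·8.06·0.00889/0.00125 = 6.879e+04.
Re > 4000 → turbulent. ε/D = 5.8e-05/0.00889 = 0.00652; Haaland: 1/√f = -1.8 log₁₀[0.000878 + 0.0001] = 5.417, so f = 0.03408.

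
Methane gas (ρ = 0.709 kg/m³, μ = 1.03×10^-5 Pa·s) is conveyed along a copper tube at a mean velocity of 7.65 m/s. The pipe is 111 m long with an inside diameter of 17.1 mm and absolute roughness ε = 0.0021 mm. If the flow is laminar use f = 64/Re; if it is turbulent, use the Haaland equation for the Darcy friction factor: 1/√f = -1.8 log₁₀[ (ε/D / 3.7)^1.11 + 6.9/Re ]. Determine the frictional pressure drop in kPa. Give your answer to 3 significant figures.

ΔP ≈ 4.30 kPa

Reynolds number Re = ρVD/μ = 0.709 · 7.65 · 0.0171 / 1.03e-05 = 9005.
Re > 4000 → turbulent. Relative roughness ε/D = 2.1e-06/0.0171 = 0.000123. Haaland: 1/√f = -1.8 log₁₀[(0.000123/3.7)^1.11 + 6.9/9005] = -1.8 log₁₀[1.07e-05 + 0.000766] = 5.597, so f = 0.03192.
Darcy-Weisbach: ΔP = f(L/D)(ρV²/2) = 0.03192·(111/0.0171)·(0.709·7.65²/2) = 0.03192·6491·20.75 = 4298 Pa.
ΔP = 4298 Pa = 4.30 kPa.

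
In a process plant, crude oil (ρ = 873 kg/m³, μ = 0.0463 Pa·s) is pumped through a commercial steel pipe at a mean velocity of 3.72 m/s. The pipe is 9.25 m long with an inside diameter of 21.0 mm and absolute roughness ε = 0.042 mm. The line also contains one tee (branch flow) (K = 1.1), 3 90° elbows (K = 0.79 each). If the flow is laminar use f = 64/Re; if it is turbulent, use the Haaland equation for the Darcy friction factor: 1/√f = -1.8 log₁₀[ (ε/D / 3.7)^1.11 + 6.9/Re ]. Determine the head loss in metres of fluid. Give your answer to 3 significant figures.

h_f ≈ 15.9 m

Reynolds number Re = ρVD/μ = 873 · 3.72 · 0.021 / 0.0463 = 1473.
Re < 2300 → laminar flow, so f = 64/Re = 64/1473 = 0.04345 (the turbulent correlation is not needed).
Total minor-loss coefficient ΣK = 1·1.1 + 3·0.79 = 3.47.
ΔP = [f·L/D + ΣK]·(ρV²/2) = [0.04345·9.25/0.021 + 3.47]·(873·3.72²/2) = [19.14 + 3.47]·6040 = 1.366e+05 Pa.
Head loss h_f = ΔP/(ρg) = 1.366e+05/(873·9.81) = 15.9 m.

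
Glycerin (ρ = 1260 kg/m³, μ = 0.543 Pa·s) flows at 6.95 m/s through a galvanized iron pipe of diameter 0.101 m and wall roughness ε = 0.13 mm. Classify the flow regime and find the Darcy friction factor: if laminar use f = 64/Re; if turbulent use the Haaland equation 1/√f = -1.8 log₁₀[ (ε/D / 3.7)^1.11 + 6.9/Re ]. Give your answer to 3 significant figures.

f ≈ 0.0393

Re = ρVD/μ = 1260·6.95·0.101/0.543 = 1629.
Re < 2300 → laminar, so f = 64/Re = 0.03929 (roughness is irrelevant in laminar flow).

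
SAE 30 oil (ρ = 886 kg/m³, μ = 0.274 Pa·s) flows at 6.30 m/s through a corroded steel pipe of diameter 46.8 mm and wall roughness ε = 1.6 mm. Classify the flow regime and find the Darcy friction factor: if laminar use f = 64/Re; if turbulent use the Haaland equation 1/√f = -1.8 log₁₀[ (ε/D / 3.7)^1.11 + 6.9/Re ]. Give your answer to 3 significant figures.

Re = ρVD/μ = 886·6.3·0.0468/0.274 = 953.4.
Re < 2300 → laminar, so f = 64/Re = 0.06713 (roughness is irrelevant in laminar flow).

f ≈ 0.0671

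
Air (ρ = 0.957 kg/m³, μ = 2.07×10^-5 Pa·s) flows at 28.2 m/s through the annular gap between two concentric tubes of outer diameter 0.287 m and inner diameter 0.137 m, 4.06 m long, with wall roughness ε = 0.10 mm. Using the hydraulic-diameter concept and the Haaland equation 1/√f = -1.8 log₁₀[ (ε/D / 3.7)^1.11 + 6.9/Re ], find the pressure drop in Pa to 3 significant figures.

Hydraulic diameter D_h = 4A/P = D_o - D_i = 0.287 - 0.137 = 0.15 m.
Re = ρVD_h/μ = 0.957·28.2·0.15/2.07e-05 = 1.956e+05.
ε/D_h = 0.0001/0.15 = 0.000667; Haaland gives 1/√f = -1.8 log₁₀[6.98e-05+3.53e-05] = 7.161, so f = 0.0195.
ΔP = f(L/D_h)(ρV²/2) = 0.0195·4.06/0.15·380.5 = 200.8 Pa.

ΔP ≈ 201 Pa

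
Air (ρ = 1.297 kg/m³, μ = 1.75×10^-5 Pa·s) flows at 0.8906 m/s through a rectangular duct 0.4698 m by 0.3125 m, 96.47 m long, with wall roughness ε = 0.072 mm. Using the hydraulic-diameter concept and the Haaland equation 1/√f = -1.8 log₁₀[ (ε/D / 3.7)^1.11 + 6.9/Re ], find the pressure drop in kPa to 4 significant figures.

ΔP ≈ 0.003277 kPa

Hydraulic diameter D_h = 4A/P = 4·(0.4698·0.3125)/(2·(0.4698+0.3125)) = 0.5873/1.565 = 0.3753 m.
Re = ρVD_h/μ = 1.297·0.8906·0.3753/1.75e-05 = 2.477e+04.
ε/D_h = 7.2e-05/0.3753 = 0.000192; Haaland gives 1/√f = -1.8 log₁₀[1.75e-05+0.000279] = 6.352, so f = 0.02479.
ΔP = f(L/D_h)(ρV²/2) = 0.02479·96.47/0.3753·0.5144 = 3.277 Pa.
ΔP = 0.003277 kPa.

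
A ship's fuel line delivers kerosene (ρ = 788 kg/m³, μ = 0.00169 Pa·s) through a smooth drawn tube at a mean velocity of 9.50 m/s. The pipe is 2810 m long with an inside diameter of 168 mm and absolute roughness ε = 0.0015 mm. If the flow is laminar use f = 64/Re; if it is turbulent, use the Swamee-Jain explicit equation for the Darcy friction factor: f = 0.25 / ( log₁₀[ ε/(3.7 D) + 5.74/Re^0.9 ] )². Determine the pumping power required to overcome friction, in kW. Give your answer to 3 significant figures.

Reynolds number Re = ρVD/μ = 788 · 9.5 · 0.168 / 0.00169 = 7.442e+05.
Re > 4000 → turbulent. Relative roughness ε/D = 1.5e-06/0.168 = 8.93e-06. Swamee-Jain: f = 0.25/(log₁₀[8.93e-06/3.7 + 5.74/7.442e+05^0.9])² = 0.25/(log₁₀[2.41e-06 + 2.98e-05])² = 0.25/(-4.492)² = 0.01239.
Darcy-Weisbach: ΔP = f(L/D)(ρV²/2) = 0.01239·(2810/0.168)·(788·9.5²/2) = 0.01239·1.673e+04·3.556e+04 = 7.37e+06 Pa.
Q = V·A = 9.5·0.02217 = 0.2106 m³/s.
Pumping power P = QΔP = 0.2106·7.37e+06 = 1552000 W = 1550 kW.

P ≈ 1550 kW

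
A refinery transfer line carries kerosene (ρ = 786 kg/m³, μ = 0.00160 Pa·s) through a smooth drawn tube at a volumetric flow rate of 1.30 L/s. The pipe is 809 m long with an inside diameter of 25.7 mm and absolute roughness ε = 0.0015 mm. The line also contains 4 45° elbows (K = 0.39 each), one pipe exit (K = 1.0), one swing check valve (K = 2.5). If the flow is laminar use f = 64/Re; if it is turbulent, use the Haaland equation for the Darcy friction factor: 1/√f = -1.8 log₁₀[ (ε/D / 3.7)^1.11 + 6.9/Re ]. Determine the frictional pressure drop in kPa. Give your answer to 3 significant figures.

ΔP ≈ 1810 kPa

Q = 1.30 L/s = 1.30/1000 = 0.0013 m³/s.
Cross-sectional area A = πD²/4 = π(0.0257)²/4 = 0.0005187 m²; mean velocity V = Q/A = 0.0013/0.0005187 = 2.506 m/s.
Reynolds number Re = ρVD/μ = 786 · 2.506 · 0.0257 / 0.0016 = 3.164e+04.
Re > 4000 → turbulent. Relative roughness ε/D = 1.5e-06/0.0257 = 5.84e-05. Haaland: 1/√f = -1.8 log₁₀[(5.84e-05/3.7)^1.11 + 6.9/3.164e+04] = -1.8 log₁₀[4.67e-06 + 0.000218] = 6.574, so f = 0.02314.
Total minor-loss coefficient ΣK = 4·0.39 + 1·1 + 1·2.5 = 5.06.
ΔP = [f·L/D + ΣK]·(ρV²/2) = [0.02314·809/0.0257 + 5.06]·(786·2.506²/2) = [728.4 + 5.06]·2468 = 1.81e+06 Pa.
ΔP = 1.81e+06 Pa = 1810 kPa.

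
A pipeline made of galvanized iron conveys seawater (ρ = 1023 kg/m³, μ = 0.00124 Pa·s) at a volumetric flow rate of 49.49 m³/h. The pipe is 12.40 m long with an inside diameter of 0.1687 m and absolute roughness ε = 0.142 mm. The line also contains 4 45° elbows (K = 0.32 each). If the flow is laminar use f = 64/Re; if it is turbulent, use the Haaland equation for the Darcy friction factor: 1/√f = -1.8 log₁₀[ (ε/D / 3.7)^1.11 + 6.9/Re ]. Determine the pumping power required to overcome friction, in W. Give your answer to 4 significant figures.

Q = 49.49 m³/h = 49.49/3600 = 0.01375 m³/s.
Cross-sectional area A = πD²/4 = π(0.1687)²/4 = 0.02235 m²; mean velocity V = Q/A = 0.01375/0.02235 = 0.615 m/s.
Reynolds number Re = ρVD/μ = 1023 · 0.615 · 0.1687 / 0.00124 = 8.56e+04.
Re > 4000 → turbulent. Relative roughness ε/D = 0.000142/0.1687 = 0.000842. Haaland: 1/√f = -1.8 log₁₀[(0.000842/3.7)^1.11 + 6.9/8.56e+04] = -1.8 log₁₀[9.04e-05 + 8.06e-05] = 6.78, so f = 0.02175.
Total minor-loss coefficient ΣK = 4·0.32 = 1.28.
ΔP = [f·L/D + ΣK]·(ρV²/2) = [0.02175·12.4/0.1687 + 1.28]·(1023·0.615²/2) = [1.599 + 1.28]·193.5 = 557 Pa.
Pumping power P = QΔP = 0.01375·557 = 7.6570 W = 7.657 W.

P ≈ 7.657 W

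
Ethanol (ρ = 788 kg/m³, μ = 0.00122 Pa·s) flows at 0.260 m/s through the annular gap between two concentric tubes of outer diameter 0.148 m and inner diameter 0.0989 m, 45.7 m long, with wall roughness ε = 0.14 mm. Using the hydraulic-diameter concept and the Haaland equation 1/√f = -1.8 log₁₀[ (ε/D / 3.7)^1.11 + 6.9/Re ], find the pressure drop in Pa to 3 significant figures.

ΔP ≈ 894 Pa

Hydraulic diameter D_h = 4A/P = D_o - D_i = 0.148 - 0.0989 = 0.0491 m.
Re = ρVD_h/μ = 788·0.26·0.0491/0.00122 = 8246.
ε/D_h = 0.00014/0.0491 = 0.00285; Haaland gives 1/√f = -1.8 log₁₀[0.00035+0.000837] = 5.266, so f = 0.03606.
ΔP = f(L/D_h)(ρV²/2) = 0.03606·45.7/0.0491·26.63 = 894 Pa.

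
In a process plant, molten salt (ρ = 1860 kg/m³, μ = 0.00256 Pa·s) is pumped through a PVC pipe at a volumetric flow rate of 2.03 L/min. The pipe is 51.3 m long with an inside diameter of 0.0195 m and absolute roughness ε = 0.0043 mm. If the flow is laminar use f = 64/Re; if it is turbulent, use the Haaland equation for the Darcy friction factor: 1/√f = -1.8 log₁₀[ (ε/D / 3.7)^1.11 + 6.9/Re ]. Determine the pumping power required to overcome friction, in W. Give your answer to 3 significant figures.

P ≈ 0.0424 W

Q = 2.03 L/min = 2.03/60000 = 3.383e-05 m³/s.
Cross-sectional area A = πD²/4 = π(0.0195)²/4 = 0.0002986 m²; mean velocity V = Q/A = 3.383e-05/0.0002986 = 0.1133 m/s.
Reynolds number Re = ρVD/μ = 1860 · 0.1133 · 0.0195 / 0.00256 = 1605.
Re < 2300 → laminar flow, so f = 64/Re = 64/1605 = 0.03987 (the turbulent correlation is not needed).
Darcy-Weisbach: ΔP = f(L/D)(ρV²/2) = 0.03987·(51.3/0.0195)·(1860·0.1133²/2) = 0.03987·2631·11.94 = 1252 Pa.
Pumping power P = QΔP = 3.383e-05·1252 = 0.04236 W = 0.0424 W.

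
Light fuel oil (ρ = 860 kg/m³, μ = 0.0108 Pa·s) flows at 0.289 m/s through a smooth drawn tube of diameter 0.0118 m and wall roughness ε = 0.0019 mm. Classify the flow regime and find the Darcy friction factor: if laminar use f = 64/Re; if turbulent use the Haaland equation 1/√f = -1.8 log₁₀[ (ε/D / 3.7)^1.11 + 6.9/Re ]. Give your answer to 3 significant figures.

Re = ρVD/μ = 860·0.289·0.0118/0.0108 = 271.6.
Re < 2300 → laminar, so f = 64/Re = 0.2357 (roughness is irrelevant in laminar flow).

f ≈ 0.236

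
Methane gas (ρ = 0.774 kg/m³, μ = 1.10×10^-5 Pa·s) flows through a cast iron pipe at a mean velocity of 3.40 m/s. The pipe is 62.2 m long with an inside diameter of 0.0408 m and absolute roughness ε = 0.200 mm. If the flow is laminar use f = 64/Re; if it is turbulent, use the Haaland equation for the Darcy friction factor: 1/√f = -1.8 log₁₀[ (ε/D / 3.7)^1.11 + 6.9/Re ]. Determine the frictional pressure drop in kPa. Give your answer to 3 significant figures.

ΔP ≈ 0.255 kPa

Reynolds number Re = ρVD/μ = 0.774 · 3.4 · 0.0408 / 1.1e-05 = 9761.
Re > 4000 → turbulent. Relative roughness ε/D = 0.0002/0.0408 = 0.0049. Haaland: 1/√f = -1.8 log₁₀[(0.0049/3.7)^1.11 + 6.9/9761] = -1.8 log₁₀[0.000639 + 0.000707] = 5.168, so f = 0.03745.
Darcy-Weisbach: ΔP = f(L/D)(ρV²/2) = 0.03745·(62.2/0.0408)·(0.774·3.4²/2) = 0.03745·1525·4.474 = 255.4 Pa.
ΔP = 255.4 Pa = 0.255 kPa.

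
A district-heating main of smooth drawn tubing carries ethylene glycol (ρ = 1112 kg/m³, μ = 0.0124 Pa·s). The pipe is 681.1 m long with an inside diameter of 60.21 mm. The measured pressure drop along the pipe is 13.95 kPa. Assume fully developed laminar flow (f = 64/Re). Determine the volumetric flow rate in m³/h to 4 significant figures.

Q ≈ 1.918 m³/h

For laminar flow, f = 64/Re with Re = ρVD/μ, so Darcy-Weisbach reduces to ΔP = 32μLV/D². Solving for V: V = ΔP·D²/(32μL) = 1.395e+04·(0.06021)²/(32·0.0124·681.1) = 0.1871 m/s.
Check: Re = ρVD/μ = 1112·0.1871·0.06021/0.0124 = 1010 < 2300, so the laminar assumption holds.
Q = V·A = 0.1871·(π/4·0.06021²) = 0.0005328 m³/s = 1.918 m³/h.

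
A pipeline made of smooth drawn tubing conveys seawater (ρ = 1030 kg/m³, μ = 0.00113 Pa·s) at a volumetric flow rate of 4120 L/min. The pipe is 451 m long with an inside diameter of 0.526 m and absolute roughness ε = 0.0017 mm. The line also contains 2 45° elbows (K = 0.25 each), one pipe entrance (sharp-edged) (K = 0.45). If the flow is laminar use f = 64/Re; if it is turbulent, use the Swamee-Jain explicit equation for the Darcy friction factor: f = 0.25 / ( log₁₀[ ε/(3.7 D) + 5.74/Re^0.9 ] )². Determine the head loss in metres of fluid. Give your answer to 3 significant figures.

Q = 4120 L/min = 4120/60000 = 0.06867 m³/s.
Cross-sectional area A = πD²/4 = π(0.526)²/4 = 0.2173 m²; mean velocity V = Q/A = 0.06867/0.2173 = 0.316 m/s.
Reynolds number Re = ρVD/μ = 1030 · 0.316 · 0.526 / 0.00113 = 1.515e+05.
Re > 4000 → turbulent. Relative roughness ε/D = 1.7e-06/0.526 = 3.23e-06. Swamee-Jain: f = 0.25/(log₁₀[3.23e-06/3.7 + 5.74/1.515e+05^0.9])² = 0.25/(log₁₀[8.73e-07 + 0.000125])² = 0.25/(-3.9)² = 0.01643.
Total minor-loss coefficient ΣK = 2·0.25 + 1·0.45 = 0.95.
ΔP = [f·L/D + ΣK]·(ρV²/2) = [0.01643·451/0.526 + 0.95]·(1030·0.316²/2) = [14.09 + 0.95]·51.43 = 773.4 Pa.
Head loss h_f = ΔP/(ρg) = 773.4/(1030·9.81) = 0.0765 m.

h_f ≈ 0.0765 m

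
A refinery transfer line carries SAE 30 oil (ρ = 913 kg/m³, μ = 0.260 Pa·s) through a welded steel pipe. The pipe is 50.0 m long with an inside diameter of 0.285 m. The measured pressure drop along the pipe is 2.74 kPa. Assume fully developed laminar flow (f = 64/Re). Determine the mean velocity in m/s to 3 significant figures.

V ≈ 0.535 m/s

For laminar flow, f = 64/Re with Re = ρVD/μ, so Darcy-Weisbach reduces to ΔP = 32μLV/D². Solving for V: V = ΔP·D²/(32μL) = 2740·(0.285)²/(32·0.26·50) = 0.535 m/s.
Check: Re = ρVD/μ = 913·0.535·0.285/0.26 = 535.4 < 2300, so the laminar assumption holds.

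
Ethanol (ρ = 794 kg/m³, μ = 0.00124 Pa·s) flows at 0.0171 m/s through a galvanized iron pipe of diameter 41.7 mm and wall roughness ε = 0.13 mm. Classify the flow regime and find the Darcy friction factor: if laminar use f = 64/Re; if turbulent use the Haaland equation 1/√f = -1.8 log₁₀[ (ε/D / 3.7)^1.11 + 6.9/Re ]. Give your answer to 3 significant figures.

Re = ρVD/μ = 794·0.0171·0.0417/0.00124 = 456.6.
Re < 2300 → laminar, so f = 64/Re = 0.1402 (roughness is irrelevant in laminar flow).

f ≈ 0.140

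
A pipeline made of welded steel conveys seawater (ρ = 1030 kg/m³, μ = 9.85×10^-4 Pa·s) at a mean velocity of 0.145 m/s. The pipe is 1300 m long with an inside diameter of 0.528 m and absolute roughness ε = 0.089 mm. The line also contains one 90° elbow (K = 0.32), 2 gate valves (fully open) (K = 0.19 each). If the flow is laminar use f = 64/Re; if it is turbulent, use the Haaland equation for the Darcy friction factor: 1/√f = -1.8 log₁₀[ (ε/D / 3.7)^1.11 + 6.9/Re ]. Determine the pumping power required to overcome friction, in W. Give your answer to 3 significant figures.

Reynolds number Re = ρVD/μ = 1030 · 0.145 · 0.528 / 0.000985 = 8.006e+04.
Re > 4000 → turbulent. Relative roughness ε/D = 8.9e-05/0.528 = 0.000169. Haaland: 1/√f = -1.8 log₁₀[(0.000169/3.7)^1.11 + 6.9/8.006e+04] = -1.8 log₁₀[1.52e-05 + 8.62e-05] = 7.189, so f = 0.01935.
Total minor-loss coefficient ΣK = 1·0.32 + 2·0.19 = 0.7.
ΔP = [f·L/D + ΣK]·(ρV²/2) = [0.01935·1300/0.528 + 0.7]·(1030·0.145²/2) = [47.63 + 0.7]·10.83 = 523.4 Pa.
Q = V·A = 0.145·0.219 = 0.03175 m³/s.
Pumping power P = QΔP = 0.03175·523.4 = 16.62 W = 16.6 W.

P ≈ 16.6 W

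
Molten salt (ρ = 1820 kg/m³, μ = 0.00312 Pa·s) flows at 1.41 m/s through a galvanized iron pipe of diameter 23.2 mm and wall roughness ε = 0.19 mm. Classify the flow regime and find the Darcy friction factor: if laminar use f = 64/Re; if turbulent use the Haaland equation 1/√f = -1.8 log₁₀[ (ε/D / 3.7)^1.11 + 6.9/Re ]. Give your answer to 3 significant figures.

f ≈ 0.0386

Re = ρVD/μ = 1820·1.41·0.0232/0.00312 = 1.908e+04.
Re > 4000 → turbulent. ε/D = 0.00019/0.0232 = 0.00819; Haaland: 1/√f = -1.8 log₁₀[0.00113 + 0.000362] = 5.088, so f = 0.03864.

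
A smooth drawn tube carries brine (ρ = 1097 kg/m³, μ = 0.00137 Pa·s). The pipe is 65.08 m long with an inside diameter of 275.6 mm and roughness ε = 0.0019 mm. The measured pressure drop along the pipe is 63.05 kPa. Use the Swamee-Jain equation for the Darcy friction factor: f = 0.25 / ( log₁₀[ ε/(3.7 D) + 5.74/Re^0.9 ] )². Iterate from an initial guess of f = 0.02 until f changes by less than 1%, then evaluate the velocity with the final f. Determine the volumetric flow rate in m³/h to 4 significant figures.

Rearranging Darcy-Weisbach: V = √(2·ΔP·D/(f·L·ρ)). With ε/D = 1.9e-06/0.2756 = 6.89e-06, iterate starting from f = 0.02:
  f = 0.02 → V = √(2·6.305e+04·0.2756/(0.02·65.08·1097)) = 4.933 m/s; Re = ρVD/μ = 1.089e+06; f → 0.01162
  f = 0.01162 → V = 6.471 m/s; Re = 1.428e+06; f → 0.01115
  f = 0.01115 → V = 6.606 m/s; Re = 1.458e+06; f → 0.01112
Converged (Δf/f < 1%). With the final f = 0.01112: V = √(2·6.305e+04·0.2756/(0.01112·65.08·1097)) = 6.616 m/s.
Q = V·A = 6.616·(π/4·0.2756²) = 0.3947 m³/s = 1421 m³/h.

Q ≈ 1421 m³/h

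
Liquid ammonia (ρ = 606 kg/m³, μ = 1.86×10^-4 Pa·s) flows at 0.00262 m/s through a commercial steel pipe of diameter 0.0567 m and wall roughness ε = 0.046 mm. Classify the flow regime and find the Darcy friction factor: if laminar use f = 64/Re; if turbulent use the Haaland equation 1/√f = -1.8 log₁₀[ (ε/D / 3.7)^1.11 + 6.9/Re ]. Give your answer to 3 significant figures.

f ≈ 0.132

Re = ρVD/μ = 606·0.00262·0.0567/0.000186 = 484.
Re < 2300 → laminar, so f = 64/Re = 0.1322 (roughness is irrelevant in laminar flow).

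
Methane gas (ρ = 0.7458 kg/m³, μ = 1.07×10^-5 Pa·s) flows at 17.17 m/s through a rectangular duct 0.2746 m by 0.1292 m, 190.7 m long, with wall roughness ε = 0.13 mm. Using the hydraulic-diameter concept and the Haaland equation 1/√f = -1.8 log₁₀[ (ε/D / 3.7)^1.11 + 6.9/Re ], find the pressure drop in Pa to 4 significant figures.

Hydraulic diameter D_h = 4A/P = 4·(0.2746·0.1292)/(2·(0.2746+0.1292)) = 0.1419/0.8076 = 0.1757 m.
Re = ρVD_h/μ = 0.7458·17.17·0.1757/1.07e-05 = 2.103e+05.
ε/D_h = 0.00013/0.1757 = 0.00074; Haaland gives 1/√f = -1.8 log₁₀[7.83e-05+3.28e-05] = 7.117, so f = 0.01974.
ΔP = f(L/D_h)(ρV²/2) = 0.01974·190.7/0.1757·109.9 = 2355 Pa.

ΔP ≈ 2355 Pa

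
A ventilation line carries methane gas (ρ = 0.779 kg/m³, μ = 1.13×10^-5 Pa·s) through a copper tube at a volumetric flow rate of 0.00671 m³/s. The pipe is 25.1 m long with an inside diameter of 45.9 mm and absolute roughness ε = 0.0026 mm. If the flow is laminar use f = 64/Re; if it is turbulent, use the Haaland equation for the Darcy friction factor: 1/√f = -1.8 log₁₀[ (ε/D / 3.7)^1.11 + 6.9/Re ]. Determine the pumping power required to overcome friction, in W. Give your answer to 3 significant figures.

Cross-sectional area A = πD²/4 = π(0.0459)²/4 = 0.001655 m²; mean velocity V = Q/A = 0.00671/0.001655 = 4.055 m/s.
Reynolds number Re = ρVD/μ = 0.779 · 4.055 · 0.0459 / 1.13e-05 = 1.283e+04.
Re > 4000 → turbulent. Relative roughness ε/D = 2.6e-06/0.0459 = 5.66e-05. Haaland: 1/√f = -1.8 log₁₀[(5.66e-05/3.7)^1.11 + 6.9/1.283e+04] = -1.8 log₁₀[4.52e-06 + 0.000538] = 5.878, so f = 0.02894.
Darcy-Weisbach: ΔP = f(L/D)(ρV²/2) = 0.02894·(25.1/0.0459)·(0.779·4.055²/2) = 0.02894·546.8·6.405 = 101.4 Pa.
Pumping power P = QΔP = 0.00671·101.4 = 0.6801 W = 0.680 W.

P ≈ 0.680 W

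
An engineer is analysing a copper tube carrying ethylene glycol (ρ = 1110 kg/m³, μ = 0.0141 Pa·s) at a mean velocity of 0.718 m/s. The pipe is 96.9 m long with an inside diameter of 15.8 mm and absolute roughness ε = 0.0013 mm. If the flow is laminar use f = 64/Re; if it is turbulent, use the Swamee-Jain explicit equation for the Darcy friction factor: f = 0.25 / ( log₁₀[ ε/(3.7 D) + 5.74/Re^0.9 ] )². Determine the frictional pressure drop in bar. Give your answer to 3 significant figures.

ΔP ≈ 1.26 bar

Reynolds number Re = ρVD/μ = 1110 · 0.718 · 0.0158 / 0.0141 = 893.1.
Re < 2300 → laminar flow, so f = 64/Re = 64/893.1 = 0.07166 (the turbulent correlation is not needed).
Darcy-Weisbach: ΔP = f(L/D)(ρV²/2) = 0.07166·(96.9/0.0158)·(1110·0.718²/2) = 0.07166·6133·286.1 = 1.257e+05 Pa.
ΔP = 1.257e+05 Pa = 1.26 bar.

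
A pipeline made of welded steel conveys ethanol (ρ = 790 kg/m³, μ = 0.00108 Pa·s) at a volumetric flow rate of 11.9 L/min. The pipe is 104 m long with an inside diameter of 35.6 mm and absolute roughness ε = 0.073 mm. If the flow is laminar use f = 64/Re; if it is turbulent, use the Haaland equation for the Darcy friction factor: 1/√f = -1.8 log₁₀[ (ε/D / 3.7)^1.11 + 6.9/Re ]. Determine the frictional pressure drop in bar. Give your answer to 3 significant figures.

ΔP ≈ 0.0180 bar

Q = 11.9 L/min = 11.9/60000 = 0.0001983 m³/s.
Cross-sectional area A = πD²/4 = π(0.0356)²/4 = 0.0009954 m²; mean velocity V = Q/A = 0.0001983/0.0009954 = 0.1993 m/s.
Reynolds number Re = ρVD/μ = 790 · 0.1993 · 0.0356 / 0.00108 = 5189.
Re > 4000 → turbulent. Relative roughness ε/D = 7.3e-05/0.0356 = 0.00205. Haaland: 1/√f = -1.8 log₁₀[(0.00205/3.7)^1.11 + 6.9/5189] = -1.8 log₁₀[0.000243 + 0.00133] = 5.046, so f = 0.03927.
Darcy-Weisbach: ΔP = f(L/D)(ρV²/2) = 0.03927·(104/0.0356)·(790·0.1993²/2) = 0.03927·2921·15.68 = 1799 Pa.
ΔP = 1799 Pa = 0.0180 bar.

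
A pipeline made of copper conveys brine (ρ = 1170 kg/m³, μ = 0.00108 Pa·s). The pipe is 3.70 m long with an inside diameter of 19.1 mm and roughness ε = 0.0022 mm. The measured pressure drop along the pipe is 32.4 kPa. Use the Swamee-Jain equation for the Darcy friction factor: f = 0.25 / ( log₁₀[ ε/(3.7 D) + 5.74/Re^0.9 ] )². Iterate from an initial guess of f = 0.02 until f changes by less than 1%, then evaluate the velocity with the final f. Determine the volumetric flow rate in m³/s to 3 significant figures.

Rearranging Darcy-Weisbach: V = √(2·ΔP·D/(f·L·ρ)). With ε/D = 2.2e-06/0.0191 = 0.000115, iterate starting from f = 0.02:
  f = 0.02 → V = √(2·3.24e+04·0.0191/(0.02·3.7·1170)) = 3.781 m/s; Re = ρVD/μ = 7.823e+04; f → 0.01941
  f = 0.01941 → V = 3.838 m/s; Re = 7.942e+04; f → 0.01935
Converged (Δf/f < 1%). With the final f = 0.01935: V = √(2·3.24e+04·0.0191/(0.01935·3.7·1170)) = 3.844 m/s.
Q = V·A = 3.844·(π/4·0.0191²) = 0.001101 m³/s = 0.00110 m³/s.

Q ≈ 0.00110 m³/s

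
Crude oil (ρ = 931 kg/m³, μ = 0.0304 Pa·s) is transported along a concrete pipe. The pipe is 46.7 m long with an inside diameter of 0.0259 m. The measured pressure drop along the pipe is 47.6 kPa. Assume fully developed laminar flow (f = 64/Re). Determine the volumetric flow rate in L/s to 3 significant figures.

Q ≈ 0.370 L/s

For laminar flow, f = 64/Re with Re = ρVD/μ, so Darcy-Weisbach reduces to ΔP = 32μLV/D². Solving for V: V = ΔP·D²/(32μL) = 4.76e+04·(0.0259)²/(32·0.0304·46.7) = 0.7029 m/s.
Check: Re = ρVD/μ = 931·0.7029·0.0259/0.0304 = 557.5 < 2300, so the laminar assumption holds.
Q = V·A = 0.7029·(π/4·0.0259²) = 0.0003703 m³/s = 0.370 L/s.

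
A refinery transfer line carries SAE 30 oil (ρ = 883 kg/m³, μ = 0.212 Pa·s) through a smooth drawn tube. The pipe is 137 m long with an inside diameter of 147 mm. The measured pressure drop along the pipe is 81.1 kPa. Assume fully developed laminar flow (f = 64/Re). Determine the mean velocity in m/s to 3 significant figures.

For laminar flow, f = 64/Re with Re = ρVD/μ, so Darcy-Weisbach reduces to ΔP = 32μLV/D². Solving for V: V = ΔP·D²/(32μL) = 8.11e+04·(0.147)²/(32·0.212·137) = 1.886 m/s.
Check: Re = ρVD/μ = 883·1.886·0.147/0.212 = 1154 < 2300, so the laminar assumption holds.

V ≈ 1.89 m/s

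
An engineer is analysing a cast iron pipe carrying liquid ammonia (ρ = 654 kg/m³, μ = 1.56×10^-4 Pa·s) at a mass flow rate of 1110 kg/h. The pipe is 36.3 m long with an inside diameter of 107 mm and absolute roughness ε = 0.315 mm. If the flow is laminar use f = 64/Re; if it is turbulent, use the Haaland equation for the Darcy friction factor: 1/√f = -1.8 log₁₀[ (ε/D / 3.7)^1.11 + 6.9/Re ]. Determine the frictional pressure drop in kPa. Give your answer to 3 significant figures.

ṁ = 1110 kg/h = 1110/3600 = 0.3083 kg/s.
A = πD²/4 = π(0.107)²/4 = 0.008992 m²; mean velocity V = ṁ/(ρA) = 0.3083/(654 · 0.008992) = 0.05243 m/s.
Reynolds number Re = ρVD/μ = 654 · 0.05243 · 0.107 / 0.000156 = 2.352e+04.
Re > 4000 → turbulent. Relative roughness ε/D = 0.000315/0.107 = 0.00294. Haaland: 1/√f = -1.8 log₁₀[(0.00294/3.7)^1.11 + 6.9/2.352e+04] = -1.8 log₁₀[0.000363 + 0.000293] = 5.729, so f = 0.03047.
Darcy-Weisbach: ΔP = f(L/D)(ρV²/2) = 0.03047·(36.3/0.107)·(654·0.05243²/2) = 0.03047·339.3·0.8989 = 9.291 Pa.
ΔP = 9.291 Pa = 0.00929 kPa.

ΔP ≈ 0.00929 kPa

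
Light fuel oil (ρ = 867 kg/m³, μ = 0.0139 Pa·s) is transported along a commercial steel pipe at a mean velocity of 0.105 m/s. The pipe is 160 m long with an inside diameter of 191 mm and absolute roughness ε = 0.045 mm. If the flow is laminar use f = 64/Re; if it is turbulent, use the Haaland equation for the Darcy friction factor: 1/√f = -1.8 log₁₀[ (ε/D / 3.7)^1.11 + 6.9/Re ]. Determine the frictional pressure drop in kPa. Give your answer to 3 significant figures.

Reynolds number Re = ρVD/μ = 867 · 0.105 · 0.191 / 0.0139 = 1251.
Re < 2300 → laminar flow, so f = 64/Re = 64/1251 = 0.05116 (the turbulent correlation is not needed).
Darcy-Weisbach: ΔP = f(L/D)(ρV²/2) = 0.05116·(160/0.191)·(867·0.105²/2) = 0.05116·837.7·4.779 = 204.8 Pa.
ΔP = 204.8 Pa = 0.205 kPa.

ΔP ≈ 0.205 kPa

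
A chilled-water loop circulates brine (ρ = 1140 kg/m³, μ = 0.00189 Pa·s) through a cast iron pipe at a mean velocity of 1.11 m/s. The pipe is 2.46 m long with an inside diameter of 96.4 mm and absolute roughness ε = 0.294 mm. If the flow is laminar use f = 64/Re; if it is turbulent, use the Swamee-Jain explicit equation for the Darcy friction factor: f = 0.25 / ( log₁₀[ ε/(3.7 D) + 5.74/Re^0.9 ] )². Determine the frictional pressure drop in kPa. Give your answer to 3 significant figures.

Reynolds number Re = ρVD/μ = 1140 · 1.11 · 0.0964 / 0.00189 = 6.454e+04.
Re > 4000 → turbulent. Relative roughness ε/D = 0.000294/0.0964 = 0.00305. Swamee-Jain: f = 0.25/(log₁₀[0.00305/3.7 + 5.74/6.454e+04^0.9])² = 0.25/(log₁₀[0.000824 + 0.000269])² = 0.25/(-2.961)² = 0.02851.
Darcy-Weisbach: ΔP = f(L/D)(ρV²/2) = 0.02851·(2.46/0.0964)·(1140·1.11²/2) = 0.02851·25.52·702.3 = 511 Pa.
ΔP = 511 Pa = 0.511 kPa.

ΔP ≈ 0.511 kPa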